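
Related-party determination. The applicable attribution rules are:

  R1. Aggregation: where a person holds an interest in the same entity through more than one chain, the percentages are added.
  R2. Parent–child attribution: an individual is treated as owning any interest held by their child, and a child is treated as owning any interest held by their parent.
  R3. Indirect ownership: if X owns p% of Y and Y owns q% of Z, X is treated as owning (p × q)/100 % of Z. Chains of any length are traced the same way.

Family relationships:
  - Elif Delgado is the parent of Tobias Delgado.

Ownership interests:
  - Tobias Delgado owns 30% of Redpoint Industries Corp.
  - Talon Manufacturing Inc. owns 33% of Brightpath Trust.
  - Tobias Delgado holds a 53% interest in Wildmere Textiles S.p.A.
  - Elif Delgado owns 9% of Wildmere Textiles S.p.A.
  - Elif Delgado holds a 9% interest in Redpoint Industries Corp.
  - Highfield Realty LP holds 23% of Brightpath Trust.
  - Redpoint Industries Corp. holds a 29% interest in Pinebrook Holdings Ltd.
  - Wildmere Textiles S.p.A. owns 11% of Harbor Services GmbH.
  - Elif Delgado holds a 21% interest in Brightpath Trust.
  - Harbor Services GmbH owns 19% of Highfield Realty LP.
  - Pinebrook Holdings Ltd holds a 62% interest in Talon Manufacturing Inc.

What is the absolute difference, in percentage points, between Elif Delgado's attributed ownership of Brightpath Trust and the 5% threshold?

By parent–child attribution (R2), Elif Delgado is treated as also owning Tobias Delgado's interest in Wildmere Textiles S.p.A, giving 9% + 53% = 62%.
By parent–child attribution (R2), Elif Delgado is treated as also owning Tobias Delgado's interest in Redpoint Industries Corp, giving 9% + 30% = 39%.
Chain via Wildmere Textiles S.p.A. → Harbor Services GmbH → Highfield Realty LP (R3): 62% × 11% × 19% × 23% = 0.298034% of Brightpath Trust.
Chain via Redpoint Industries Corp. → Pinebrook Holdings Ltd → Talon Manufacturing Inc. (R3): 39% × 29% × 62% × 33% = 2.314026% of Brightpath Trust.
Direct interest in Brightpath Trust: 21%.
Aggregating (R1): 0.298034% + 2.314026% + 21% = 23.61206%.
23.61206% exceeds the 5% threshold by 18.61206 percentage points.

18.61206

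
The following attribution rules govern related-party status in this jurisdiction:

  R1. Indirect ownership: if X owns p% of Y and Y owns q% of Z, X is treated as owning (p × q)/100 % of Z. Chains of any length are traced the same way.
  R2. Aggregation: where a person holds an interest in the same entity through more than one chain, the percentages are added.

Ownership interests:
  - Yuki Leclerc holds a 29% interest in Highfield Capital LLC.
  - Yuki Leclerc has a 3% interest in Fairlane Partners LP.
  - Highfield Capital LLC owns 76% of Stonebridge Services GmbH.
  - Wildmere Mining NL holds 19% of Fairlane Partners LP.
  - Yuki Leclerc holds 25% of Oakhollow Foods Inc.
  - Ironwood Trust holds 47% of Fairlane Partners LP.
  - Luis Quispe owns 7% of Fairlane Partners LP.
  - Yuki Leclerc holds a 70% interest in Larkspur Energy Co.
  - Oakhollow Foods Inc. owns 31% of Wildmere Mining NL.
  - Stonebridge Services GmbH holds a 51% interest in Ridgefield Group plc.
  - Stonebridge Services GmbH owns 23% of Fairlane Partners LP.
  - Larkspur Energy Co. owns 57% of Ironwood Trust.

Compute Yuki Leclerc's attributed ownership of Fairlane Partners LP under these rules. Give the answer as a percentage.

Chain via Larkspur Energy Co. → Ironwood Trust (R1): 70% × 57% × 47% = 18.753% of Fairlane Partners LP.
Chain via Highfield Capital LLC → Stonebridge Services GmbH (R1): 29% × 76% × 23% = 5.0692% of Fairlane Partners LP.
Chain via Oakhollow Foods Inc. → Wildmere Mining NL (R1): 25% × 31% × 19% = 1.4725% of Fairlane Partners LP.
Direct interest in Fairlane Partners LP: 3%.
Aggregating (R2): 18.753% + 5.0692% + 1.4725% + 3% = 28.2947%.

28.2947%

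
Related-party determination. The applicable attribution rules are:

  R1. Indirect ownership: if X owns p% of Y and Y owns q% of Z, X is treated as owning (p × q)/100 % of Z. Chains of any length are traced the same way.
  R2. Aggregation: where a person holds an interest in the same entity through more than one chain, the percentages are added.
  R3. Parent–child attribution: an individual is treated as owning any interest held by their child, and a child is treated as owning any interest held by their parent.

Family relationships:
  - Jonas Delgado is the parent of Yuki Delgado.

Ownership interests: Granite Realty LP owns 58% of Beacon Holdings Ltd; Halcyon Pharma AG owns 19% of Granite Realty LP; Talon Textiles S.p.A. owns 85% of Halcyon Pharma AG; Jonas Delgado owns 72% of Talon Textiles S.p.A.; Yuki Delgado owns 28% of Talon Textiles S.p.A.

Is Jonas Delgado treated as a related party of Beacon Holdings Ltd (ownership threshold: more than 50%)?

By parent–child attribution (R3), Jonas Delgado is treated as also owning Yuki Delgado's interest in Talon Textiles S.p.A, giving 72% + 28% = 100%.
Chain via Talon Textiles S.p.A. → Halcyon Pharma AG → Granite Realty LP (R1): 100% × 85% × 19% × 58% = 9.367% of Beacon Holdings Ltd.
9.367% does not exceed the 50% threshold, so Jonas is not a related party to Beacon Holdings Ltd.

No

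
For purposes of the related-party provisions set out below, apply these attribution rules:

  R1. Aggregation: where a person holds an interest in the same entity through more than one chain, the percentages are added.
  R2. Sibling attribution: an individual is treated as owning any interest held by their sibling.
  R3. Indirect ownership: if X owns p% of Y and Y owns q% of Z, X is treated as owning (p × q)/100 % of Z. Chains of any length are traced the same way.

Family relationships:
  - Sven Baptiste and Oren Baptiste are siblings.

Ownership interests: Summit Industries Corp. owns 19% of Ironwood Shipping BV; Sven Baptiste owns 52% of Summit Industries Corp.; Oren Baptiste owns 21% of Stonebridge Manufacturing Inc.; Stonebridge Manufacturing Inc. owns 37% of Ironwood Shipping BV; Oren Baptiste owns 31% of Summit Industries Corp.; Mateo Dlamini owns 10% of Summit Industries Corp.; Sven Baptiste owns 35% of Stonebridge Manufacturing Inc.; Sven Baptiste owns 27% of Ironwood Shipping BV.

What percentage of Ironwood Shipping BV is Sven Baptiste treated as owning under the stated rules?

By sibling attribution (R2), Sven Baptiste is treated as also owning Oren Baptiste's interest in Summit Industries Corp, giving 52% + 31% = 83%.
By sibling attribution (R2), Sven Baptiste is treated as also owning Oren Baptiste's interest in Stonebridge Manufacturing Inc, giving 35% + 21% = 56%.
Chain via Summit Industries Corp. (R3): 83% × 19% = 15.77% of Ironwood Shipping BV.
Chain via Stonebridge Manufacturing Inc. (R3): 56% × 37% = 20.72% of Ironwood Shipping BV.
Direct interest in Ironwood Shipping BV: 27%.
Aggregating (R1): 15.77% + 20.72% + 27% = 63.49%.

63.49%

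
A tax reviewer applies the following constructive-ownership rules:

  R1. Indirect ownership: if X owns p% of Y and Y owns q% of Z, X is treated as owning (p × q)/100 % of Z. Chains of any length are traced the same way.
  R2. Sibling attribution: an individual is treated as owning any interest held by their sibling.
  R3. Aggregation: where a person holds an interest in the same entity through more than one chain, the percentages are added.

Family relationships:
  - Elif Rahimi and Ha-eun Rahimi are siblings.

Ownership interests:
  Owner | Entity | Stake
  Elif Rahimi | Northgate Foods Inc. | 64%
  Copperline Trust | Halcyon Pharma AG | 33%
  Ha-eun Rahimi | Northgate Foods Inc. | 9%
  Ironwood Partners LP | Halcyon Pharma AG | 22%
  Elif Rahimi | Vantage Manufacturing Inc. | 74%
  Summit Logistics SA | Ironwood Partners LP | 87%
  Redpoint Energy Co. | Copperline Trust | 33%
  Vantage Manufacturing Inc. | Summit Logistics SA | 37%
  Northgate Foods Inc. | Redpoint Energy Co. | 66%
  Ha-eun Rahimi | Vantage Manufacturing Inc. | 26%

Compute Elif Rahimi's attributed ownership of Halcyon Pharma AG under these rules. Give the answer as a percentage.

12.328602%

By sibling attribution (R2), Elif Rahimi is treated as also owning Ha-eun Rahimi's interest in Northgate Foods Inc, giving 64% + 9% = 73%.
By sibling attribution (R2), Elif Rahimi is treated as also owning Ha-eun Rahimi's interest in Vantage Manufacturing Inc, giving 74% + 26% = 100%.
Chain via Northgate Foods Inc. → Redpoint Energy Co. → Copperline Trust (R1): 73% × 66% × 33% × 33% = 5.246802% of Halcyon Pharma AG.
Chain via Vantage Manufacturing Inc. → Summit Logistics SA → Ironwood Partners LP (R1): 100% × 37% × 87% × 22% = 7.0818% of Halcyon Pharma AG.
Aggregating (R3): 5.246802% + 7.0818% = 12.328602%.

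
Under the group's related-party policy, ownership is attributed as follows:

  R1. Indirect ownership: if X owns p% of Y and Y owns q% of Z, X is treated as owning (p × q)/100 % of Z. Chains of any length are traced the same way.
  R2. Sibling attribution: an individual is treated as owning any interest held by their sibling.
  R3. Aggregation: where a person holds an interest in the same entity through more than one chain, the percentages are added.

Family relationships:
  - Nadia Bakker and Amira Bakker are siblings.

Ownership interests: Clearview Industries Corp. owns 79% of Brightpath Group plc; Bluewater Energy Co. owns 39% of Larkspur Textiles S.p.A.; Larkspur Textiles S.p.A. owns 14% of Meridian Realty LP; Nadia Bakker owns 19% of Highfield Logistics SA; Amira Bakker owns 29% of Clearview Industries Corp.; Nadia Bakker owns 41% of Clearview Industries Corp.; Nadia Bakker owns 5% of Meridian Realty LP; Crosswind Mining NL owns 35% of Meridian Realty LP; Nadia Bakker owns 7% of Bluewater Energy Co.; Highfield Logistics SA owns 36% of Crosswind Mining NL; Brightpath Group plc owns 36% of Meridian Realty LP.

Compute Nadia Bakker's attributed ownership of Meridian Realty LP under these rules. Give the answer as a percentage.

By sibling attribution (R2), Nadia Bakker is treated as also owning Amira Bakker's interest in Clearview Industries Corp, giving 41% + 29% = 70%.
Chain via Bluewater Energy Co. → Larkspur Textiles S.p.A. (R1): 7% × 39% × 14% = 0.3822% of Meridian Realty LP.
Chain via Highfield Logistics SA → Crosswind Mining NL (R1): 19% × 36% × 35% = 2.394% of Meridian Realty LP.
Chain via Clearview Industries Corp. → Brightpath Group plc (R1): 70% × 79% × 36% = 19.908% of Meridian Realty LP.
Direct interest in Meridian Realty LP: 5%.
Aggregating (R3): 0.3822% + 2.394% + 19.908% + 5% = 27.6842%.

27.6842%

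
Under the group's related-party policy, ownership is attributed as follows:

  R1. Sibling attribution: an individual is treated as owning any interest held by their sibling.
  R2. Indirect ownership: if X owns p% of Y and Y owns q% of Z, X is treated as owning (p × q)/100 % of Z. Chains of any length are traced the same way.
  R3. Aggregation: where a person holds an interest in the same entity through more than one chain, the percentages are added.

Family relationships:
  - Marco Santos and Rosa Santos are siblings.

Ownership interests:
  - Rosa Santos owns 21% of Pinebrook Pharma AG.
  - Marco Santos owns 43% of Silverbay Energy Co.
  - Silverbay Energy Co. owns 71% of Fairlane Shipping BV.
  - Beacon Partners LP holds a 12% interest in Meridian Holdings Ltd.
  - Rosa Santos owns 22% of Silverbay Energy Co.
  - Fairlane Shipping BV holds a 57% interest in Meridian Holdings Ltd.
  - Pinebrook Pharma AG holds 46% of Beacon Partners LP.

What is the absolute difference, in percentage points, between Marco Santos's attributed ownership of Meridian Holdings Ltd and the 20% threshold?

By sibling attribution (R1), Marco Santos is treated as also owning Rosa Santos's interest in Silverbay Energy Co, giving 43% + 22% = 65%.
By sibling attribution (R1), Marco Santos is treated as owning Rosa Santos's 21% interest in Pinebrook Pharma AG.
Chain via Silverbay Energy Co. → Fairlane Shipping BV (R2): 65% × 71% × 57% = 26.3055% of Meridian Holdings Ltd.
Chain via Pinebrook Pharma AG → Beacon Partners LP (R2): 21% × 46% × 12% = 1.1592% of Meridian Holdings Ltd.
Aggregating (R3): 26.3055% + 1.1592% = 27.4647%.
27.4647% exceeds the 20% threshold by 7.4647 percentage points.

7.4647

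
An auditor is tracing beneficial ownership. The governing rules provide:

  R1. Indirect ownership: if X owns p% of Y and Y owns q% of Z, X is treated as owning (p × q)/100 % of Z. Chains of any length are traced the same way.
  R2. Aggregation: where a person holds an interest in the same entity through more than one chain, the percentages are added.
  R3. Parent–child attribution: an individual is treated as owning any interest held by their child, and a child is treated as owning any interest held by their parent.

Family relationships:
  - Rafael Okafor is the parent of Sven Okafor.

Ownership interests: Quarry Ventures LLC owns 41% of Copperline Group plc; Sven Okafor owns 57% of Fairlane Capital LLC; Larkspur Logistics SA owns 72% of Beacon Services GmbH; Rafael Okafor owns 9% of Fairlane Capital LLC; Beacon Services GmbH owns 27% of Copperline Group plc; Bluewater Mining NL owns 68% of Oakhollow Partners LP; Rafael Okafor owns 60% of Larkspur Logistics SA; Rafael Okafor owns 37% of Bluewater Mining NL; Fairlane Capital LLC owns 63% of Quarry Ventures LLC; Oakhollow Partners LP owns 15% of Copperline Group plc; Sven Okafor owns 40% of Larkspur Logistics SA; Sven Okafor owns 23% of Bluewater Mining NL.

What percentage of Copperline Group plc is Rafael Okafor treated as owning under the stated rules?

By parent–child attribution (R3), Rafael Okafor is treated as also owning Sven Okafor's interest in Bluewater Mining NL, giving 37% + 23% = 60%.
By parent–child attribution (R3), Rafael Okafor is treated as also owning Sven Okafor's interest in Larkspur Logistics SA, giving 60% + 40% = 100%.
By parent–child attribution (R3), Rafael Okafor is treated as also owning Sven Okafor's interest in Fairlane Capital LLC, giving 9% + 57% = 66%.
Chain via Bluewater Mining NL → Oakhollow Partners LP (R1): 60% × 68% × 15% = 6.12% of Copperline Group plc.
Chain via Larkspur Logistics SA → Beacon Services GmbH (R1): 100% × 72% × 27% = 19.44% of Copperline Group plc.
Chain via Fairlane Capital LLC → Quarry Ventures LLC (R1): 66% × 63% × 41% = 17.0478% of Copperline Group plc.
Aggregating (R2): 6.12% + 19.44% + 17.0478% = 42.6078%.

42.6078%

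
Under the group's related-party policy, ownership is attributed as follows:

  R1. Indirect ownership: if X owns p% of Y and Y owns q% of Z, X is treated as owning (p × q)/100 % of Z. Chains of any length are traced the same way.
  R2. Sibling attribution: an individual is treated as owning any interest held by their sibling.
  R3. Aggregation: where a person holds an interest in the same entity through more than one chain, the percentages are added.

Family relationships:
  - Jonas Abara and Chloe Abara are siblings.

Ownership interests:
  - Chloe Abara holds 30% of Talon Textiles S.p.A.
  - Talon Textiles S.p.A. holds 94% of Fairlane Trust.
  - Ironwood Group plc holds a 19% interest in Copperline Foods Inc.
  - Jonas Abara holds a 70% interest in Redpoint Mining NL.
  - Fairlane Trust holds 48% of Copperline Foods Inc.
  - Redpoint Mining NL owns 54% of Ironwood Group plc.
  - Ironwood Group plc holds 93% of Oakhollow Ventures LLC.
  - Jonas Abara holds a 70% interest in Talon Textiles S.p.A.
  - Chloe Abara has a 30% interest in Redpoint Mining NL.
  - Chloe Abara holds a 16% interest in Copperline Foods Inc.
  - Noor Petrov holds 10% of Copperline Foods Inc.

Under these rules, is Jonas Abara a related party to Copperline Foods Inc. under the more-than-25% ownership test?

By sibling attribution (R2), Jonas Abara is treated as also owning Chloe Abara's interest in Redpoint Mining NL, giving 70% + 30% = 100%.
By sibling attribution (R2), Jonas Abara is treated as also owning Chloe Abara's interest in Talon Textiles S.p.A, giving 70% + 30% = 100%.
By sibling attribution (R2), Jonas Abara is treated as owning Chloe Abara's 16% interest in Copperline Foods Inc.
Chain via Redpoint Mining NL → Ironwood Group plc (R1): 100% × 54% × 19% = 10.26% of Copperline Foods Inc.
Chain via Talon Textiles S.p.A. → Fairlane Trust (R1): 100% × 94% × 48% = 45.12% of Copperline Foods Inc.
Direct interest in Copperline Foods Inc: 16%.
Aggregating (R3): 10.26% + 45.12% + 16% = 71.38%.
71.38% exceeds the 25% threshold, so Jonas is a related party to Copperline Foods Inc.

Yes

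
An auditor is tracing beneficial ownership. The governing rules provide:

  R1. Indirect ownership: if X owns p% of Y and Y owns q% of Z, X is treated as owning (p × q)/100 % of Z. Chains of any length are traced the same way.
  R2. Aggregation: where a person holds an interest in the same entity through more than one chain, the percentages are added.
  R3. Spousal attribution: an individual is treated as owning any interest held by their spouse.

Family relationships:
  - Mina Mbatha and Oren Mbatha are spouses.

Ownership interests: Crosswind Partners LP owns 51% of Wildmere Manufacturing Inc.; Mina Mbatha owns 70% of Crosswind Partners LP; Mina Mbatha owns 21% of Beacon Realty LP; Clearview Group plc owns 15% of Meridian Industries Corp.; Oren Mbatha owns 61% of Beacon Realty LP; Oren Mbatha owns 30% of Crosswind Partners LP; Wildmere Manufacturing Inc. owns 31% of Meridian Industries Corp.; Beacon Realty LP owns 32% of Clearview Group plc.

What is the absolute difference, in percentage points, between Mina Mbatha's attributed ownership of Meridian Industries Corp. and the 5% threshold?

By spousal attribution (R3), Mina Mbatha is treated as also owning Oren Mbatha's interest in Crosswind Partners LP, giving 70% + 30% = 100%.
By spousal attribution (R3), Mina Mbatha is treated as also owning Oren Mbatha's interest in Beacon Realty LP, giving 21% + 61% = 82%.
Chain via Crosswind Partners LP → Wildmere Manufacturing Inc. (R1): 100% × 51% × 31% = 15.81% of Meridian Industries Corp.
Chain via Beacon Realty LP → Clearview Group plc (R1): 82% × 32% × 15% = 3.936% of Meridian Industries Corp.
Aggregating (R2): 15.81% + 3.936% = 19.746%.
19.746% exceeds the 5% threshold by 14.746 percentage points.

14.746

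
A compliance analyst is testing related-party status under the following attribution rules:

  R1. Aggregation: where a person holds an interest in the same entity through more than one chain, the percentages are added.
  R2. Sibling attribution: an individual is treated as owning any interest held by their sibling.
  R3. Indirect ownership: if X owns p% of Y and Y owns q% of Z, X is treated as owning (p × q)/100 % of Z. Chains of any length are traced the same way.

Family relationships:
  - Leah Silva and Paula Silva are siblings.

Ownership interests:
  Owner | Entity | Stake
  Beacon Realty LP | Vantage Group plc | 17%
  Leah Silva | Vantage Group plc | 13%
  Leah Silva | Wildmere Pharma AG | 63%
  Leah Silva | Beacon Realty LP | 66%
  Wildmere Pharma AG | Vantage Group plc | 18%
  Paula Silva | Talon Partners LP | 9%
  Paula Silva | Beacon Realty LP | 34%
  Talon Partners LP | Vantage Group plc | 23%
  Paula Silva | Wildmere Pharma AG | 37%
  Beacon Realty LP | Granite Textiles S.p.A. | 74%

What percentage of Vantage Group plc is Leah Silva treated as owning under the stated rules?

50.07%

By sibling attribution (R2), Leah Silva is treated as also owning Paula Silva's interest in Wildmere Pharma AG, giving 63% + 37% = 100%.
By sibling attribution (R2), Leah Silva is treated as also owning Paula Silva's interest in Beacon Realty LP, giving 66% + 34% = 100%.
By sibling attribution (R2), Leah Silva is treated as owning Paula Silva's 9% interest in Talon Partners LP.
Chain via Wildmere Pharma AG (R3): 100% × 18% = 18% of Vantage Group plc.
Chain via Beacon Realty LP (R3): 100% × 17% = 17% of Vantage Group plc.
Direct interest in Vantage Group plc: 13%.
Chain via Talon Partners LP (R3): 9% × 23% = 2.07% of Vantage Group plc.
Aggregating (R1): 18% + 17% + 13% + 2.07% = 50.07%.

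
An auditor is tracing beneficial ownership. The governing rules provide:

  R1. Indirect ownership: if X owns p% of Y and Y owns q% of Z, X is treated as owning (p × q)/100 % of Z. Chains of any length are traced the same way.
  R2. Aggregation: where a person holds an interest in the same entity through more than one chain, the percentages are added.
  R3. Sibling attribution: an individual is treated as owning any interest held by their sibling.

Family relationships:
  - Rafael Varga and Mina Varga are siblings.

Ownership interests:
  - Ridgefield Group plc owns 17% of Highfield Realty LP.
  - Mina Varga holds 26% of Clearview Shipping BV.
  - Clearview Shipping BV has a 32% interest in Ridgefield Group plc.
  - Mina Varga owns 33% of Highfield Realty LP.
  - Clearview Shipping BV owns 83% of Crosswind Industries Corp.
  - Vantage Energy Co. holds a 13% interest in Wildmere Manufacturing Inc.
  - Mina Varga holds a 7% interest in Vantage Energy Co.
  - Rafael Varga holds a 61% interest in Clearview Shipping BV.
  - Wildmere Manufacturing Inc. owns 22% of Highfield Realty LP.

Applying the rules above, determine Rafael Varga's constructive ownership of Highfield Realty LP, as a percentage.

By sibling attribution (R3), Rafael Varga is treated as also owning Mina Varga's interest in Clearview Shipping BV, giving 61% + 26% = 87%.
By sibling attribution (R3), Rafael Varga is treated as owning Mina Varga's 7% interest in Vantage Energy Co.
By sibling attribution (R3), Rafael Varga is treated as owning Mina Varga's 33% interest in Highfield Realty LP.
Chain via Clearview Shipping BV → Ridgefield Group plc (R1): 87% × 32% × 17% = 4.7328% of Highfield Realty LP.
Chain via Vantage Energy Co. → Wildmere Manufacturing Inc. (R1): 7% × 13% × 22% = 0.2002% of Highfield Realty LP.
Direct interest in Highfield Realty LP: 33%.
Aggregating (R2): 4.7328% + 0.2002% + 33% = 37.933%.

37.933%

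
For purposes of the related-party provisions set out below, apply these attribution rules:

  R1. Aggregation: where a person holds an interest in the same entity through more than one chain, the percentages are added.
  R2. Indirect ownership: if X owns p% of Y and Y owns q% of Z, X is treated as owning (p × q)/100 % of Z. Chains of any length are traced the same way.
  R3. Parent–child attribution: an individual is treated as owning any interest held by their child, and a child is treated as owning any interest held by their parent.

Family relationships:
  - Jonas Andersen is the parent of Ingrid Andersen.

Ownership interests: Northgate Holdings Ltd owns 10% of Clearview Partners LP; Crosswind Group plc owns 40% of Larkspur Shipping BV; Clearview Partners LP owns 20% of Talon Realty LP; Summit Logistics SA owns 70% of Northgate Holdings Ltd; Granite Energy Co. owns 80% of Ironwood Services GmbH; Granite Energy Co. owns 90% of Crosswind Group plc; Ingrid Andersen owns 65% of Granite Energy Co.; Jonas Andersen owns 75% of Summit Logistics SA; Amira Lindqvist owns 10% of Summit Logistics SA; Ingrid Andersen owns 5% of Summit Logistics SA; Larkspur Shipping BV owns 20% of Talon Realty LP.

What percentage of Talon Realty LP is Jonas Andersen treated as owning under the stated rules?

5.8%

By parent–child attribution (R3), Jonas Andersen is treated as also owning Ingrid Andersen's interest in Summit Logistics SA, giving 75% + 5% = 80%.
By parent–child attribution (R3), Jonas Andersen is treated as owning Ingrid Andersen's 65% interest in Granite Energy Co.
Chain via Summit Logistics SA → Northgate Holdings Ltd → Clearview Partners LP (R2): 80% × 70% × 10% × 20% = 1.12% of Talon Realty LP.
Chain via Granite Energy Co. → Crosswind Group plc → Larkspur Shipping BV (R2): 65% × 90% × 40% × 20% = 4.68% of Talon Realty LP.
Aggregating (R1): 1.12% + 4.68% = 5.8%.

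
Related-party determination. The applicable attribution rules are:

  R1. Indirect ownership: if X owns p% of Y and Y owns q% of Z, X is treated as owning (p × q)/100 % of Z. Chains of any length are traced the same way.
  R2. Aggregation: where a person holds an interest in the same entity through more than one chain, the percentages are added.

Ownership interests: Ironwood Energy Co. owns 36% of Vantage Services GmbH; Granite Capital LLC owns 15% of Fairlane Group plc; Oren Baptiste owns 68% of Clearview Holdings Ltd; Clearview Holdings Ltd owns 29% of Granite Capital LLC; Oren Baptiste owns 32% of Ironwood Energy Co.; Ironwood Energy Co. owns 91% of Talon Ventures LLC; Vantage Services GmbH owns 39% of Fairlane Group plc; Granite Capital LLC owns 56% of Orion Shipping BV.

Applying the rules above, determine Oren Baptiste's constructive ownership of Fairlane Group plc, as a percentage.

7.4508%

Chain via Clearview Holdings Ltd → Granite Capital LLC (R1): 68% × 29% × 15% = 2.958% of Fairlane Group plc.
Chain via Ironwood Energy Co. → Vantage Services GmbH (R1): 32% × 36% × 39% = 4.4928% of Fairlane Group plc.
Aggregating (R2): 2.958% + 4.4928% = 7.4508%.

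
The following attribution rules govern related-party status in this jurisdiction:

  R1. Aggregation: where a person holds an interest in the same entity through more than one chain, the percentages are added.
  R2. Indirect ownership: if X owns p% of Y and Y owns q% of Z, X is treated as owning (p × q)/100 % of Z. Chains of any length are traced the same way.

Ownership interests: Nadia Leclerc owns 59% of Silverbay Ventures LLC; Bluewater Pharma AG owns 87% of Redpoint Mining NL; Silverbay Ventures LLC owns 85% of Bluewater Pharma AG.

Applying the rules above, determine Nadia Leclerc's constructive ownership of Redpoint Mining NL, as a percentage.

43.6305%

Chain via Silverbay Ventures LLC → Bluewater Pharma AG (R2): 59% × 85% × 87% = 43.6305% of Redpoint Mining NL.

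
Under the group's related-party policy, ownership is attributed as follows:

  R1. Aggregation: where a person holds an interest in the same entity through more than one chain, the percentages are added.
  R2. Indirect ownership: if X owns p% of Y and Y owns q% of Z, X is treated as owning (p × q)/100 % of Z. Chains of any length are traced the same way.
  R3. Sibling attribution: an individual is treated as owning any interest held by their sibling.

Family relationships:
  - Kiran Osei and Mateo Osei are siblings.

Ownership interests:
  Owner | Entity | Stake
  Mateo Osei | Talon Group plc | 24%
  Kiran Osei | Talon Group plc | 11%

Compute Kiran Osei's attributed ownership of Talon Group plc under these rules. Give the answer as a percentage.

By sibling attribution (R3), Kiran Osei is treated as also owning Mateo Osei's interest in Talon Group plc, giving 11% + 24% = 35%.
Direct interest in Talon Group plc: 35%.

35%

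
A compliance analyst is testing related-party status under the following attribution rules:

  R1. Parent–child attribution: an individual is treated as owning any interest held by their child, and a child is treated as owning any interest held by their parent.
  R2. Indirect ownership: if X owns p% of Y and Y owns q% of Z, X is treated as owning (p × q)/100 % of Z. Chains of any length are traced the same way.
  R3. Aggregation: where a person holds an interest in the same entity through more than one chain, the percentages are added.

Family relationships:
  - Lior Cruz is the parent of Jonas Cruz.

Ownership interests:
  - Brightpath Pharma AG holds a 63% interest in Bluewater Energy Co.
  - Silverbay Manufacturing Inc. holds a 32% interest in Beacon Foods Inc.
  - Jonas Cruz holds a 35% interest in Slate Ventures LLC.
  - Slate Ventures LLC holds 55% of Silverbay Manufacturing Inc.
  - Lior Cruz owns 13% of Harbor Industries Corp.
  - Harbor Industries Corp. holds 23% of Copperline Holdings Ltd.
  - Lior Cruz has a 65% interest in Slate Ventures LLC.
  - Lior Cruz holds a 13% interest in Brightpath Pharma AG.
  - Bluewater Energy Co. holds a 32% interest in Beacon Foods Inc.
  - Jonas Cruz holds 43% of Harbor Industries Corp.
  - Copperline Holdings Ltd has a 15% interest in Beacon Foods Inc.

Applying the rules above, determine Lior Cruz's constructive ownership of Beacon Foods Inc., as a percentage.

By parent–child attribution (R1), Lior Cruz is treated as also owning Jonas Cruz's interest in Harbor Industries Corp, giving 13% + 43% = 56%.
By parent–child attribution (R1), Lior Cruz is treated as also owning Jonas Cruz's interest in Slate Ventures LLC, giving 65% + 35% = 100%.
Chain via Brightpath Pharma AG → Bluewater Energy Co. (R2): 13% × 63% × 32% = 2.6208% of Beacon Foods Inc.
Chain via Harbor Industries Corp. → Copperline Holdings Ltd (R2): 56% × 23% × 15% = 1.932% of Beacon Foods Inc.
Chain via Slate Ventures LLC → Silverbay Manufacturing Inc. (R2): 100% × 55% × 32% = 17.6% of Beacon Foods Inc.
Aggregating (R3): 2.6208% + 1.932% + 17.6% = 22.1528%.

22.1528%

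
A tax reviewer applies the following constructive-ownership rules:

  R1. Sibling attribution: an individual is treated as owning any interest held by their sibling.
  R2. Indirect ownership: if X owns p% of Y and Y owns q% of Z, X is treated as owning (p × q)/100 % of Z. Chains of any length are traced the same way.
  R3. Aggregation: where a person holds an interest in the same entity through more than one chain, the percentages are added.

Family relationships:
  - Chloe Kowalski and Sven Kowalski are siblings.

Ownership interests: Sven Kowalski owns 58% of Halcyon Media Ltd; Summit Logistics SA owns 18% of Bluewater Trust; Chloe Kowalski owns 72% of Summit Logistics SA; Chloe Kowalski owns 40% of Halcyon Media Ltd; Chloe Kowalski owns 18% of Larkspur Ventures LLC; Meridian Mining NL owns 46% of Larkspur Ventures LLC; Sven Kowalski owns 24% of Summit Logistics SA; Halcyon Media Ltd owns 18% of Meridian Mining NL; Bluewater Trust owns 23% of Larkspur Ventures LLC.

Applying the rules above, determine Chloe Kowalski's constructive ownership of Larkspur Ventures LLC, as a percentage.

30.0888%

By sibling attribution (R1), Chloe Kowalski is treated as also owning Sven Kowalski's interest in Halcyon Media Ltd, giving 40% + 58% = 98%.
By sibling attribution (R1), Chloe Kowalski is treated as also owning Sven Kowalski's interest in Summit Logistics SA, giving 72% + 24% = 96%.
Chain via Halcyon Media Ltd → Meridian Mining NL (R2): 98% × 18% × 46% = 8.1144% of Larkspur Ventures LLC.
Chain via Summit Logistics SA → Bluewater Trust (R2): 96% × 18% × 23% = 3.9744% of Larkspur Ventures LLC.
Direct interest in Larkspur Ventures LLC: 18%.
Aggregating (R3): 8.1144% + 3.9744% + 18% = 30.0888%.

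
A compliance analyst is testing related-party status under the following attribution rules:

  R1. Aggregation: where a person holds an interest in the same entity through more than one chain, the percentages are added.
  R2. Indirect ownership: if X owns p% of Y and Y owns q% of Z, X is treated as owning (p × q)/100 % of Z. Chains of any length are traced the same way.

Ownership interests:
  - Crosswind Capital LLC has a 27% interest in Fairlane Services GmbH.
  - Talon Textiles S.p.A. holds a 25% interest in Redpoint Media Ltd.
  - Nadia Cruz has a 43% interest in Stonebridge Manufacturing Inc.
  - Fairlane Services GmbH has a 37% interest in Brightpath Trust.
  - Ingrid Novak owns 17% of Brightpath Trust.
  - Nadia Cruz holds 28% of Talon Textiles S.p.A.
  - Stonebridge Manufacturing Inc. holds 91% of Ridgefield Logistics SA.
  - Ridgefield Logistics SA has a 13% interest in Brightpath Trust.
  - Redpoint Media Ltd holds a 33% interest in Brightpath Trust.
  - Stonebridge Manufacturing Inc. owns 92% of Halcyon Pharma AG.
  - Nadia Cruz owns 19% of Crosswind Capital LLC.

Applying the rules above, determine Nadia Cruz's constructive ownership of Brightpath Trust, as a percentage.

Chain via Talon Textiles S.p.A. → Redpoint Media Ltd (R2): 28% × 25% × 33% = 2.31% of Brightpath Trust.
Chain via Crosswind Capital LLC → Fairlane Services GmbH (R2): 19% × 27% × 37% = 1.8981% of Brightpath Trust.
Chain via Stonebridge Manufacturing Inc. → Ridgefield Logistics SA (R2): 43% × 91% × 13% = 5.0869% of Brightpath Trust.
Aggregating (R1): 2.31% + 1.8981% + 5.0869% = 9.295%.

9.295%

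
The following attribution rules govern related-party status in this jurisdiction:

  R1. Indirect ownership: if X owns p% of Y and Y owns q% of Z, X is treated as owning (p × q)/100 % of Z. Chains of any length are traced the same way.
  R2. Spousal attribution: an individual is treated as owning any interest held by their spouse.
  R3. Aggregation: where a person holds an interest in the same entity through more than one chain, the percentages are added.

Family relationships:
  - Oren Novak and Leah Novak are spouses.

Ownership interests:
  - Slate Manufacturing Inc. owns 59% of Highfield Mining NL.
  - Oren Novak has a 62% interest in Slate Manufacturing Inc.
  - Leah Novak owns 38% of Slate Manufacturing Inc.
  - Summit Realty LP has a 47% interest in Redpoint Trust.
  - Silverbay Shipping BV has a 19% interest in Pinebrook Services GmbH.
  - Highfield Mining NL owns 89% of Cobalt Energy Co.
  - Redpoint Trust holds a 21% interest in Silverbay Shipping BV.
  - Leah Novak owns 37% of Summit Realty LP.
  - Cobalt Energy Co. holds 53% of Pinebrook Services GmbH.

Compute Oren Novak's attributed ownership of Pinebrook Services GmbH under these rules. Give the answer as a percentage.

By spousal attribution (R2), Oren Novak is treated as also owning Leah Novak's interest in Slate Manufacturing Inc, giving 62% + 38% = 100%.
By spousal attribution (R2), Oren Novak is treated as owning Leah Novak's 37% interest in Summit Realty LP.
Chain via Slate Manufacturing Inc. → Highfield Mining NL → Cobalt Energy Co. (R1): 100% × 59% × 89% × 53% = 27.8303% of Pinebrook Services GmbH.
Chain via Summit Realty LP → Redpoint Trust → Silverbay Shipping BV (R1): 37% × 47% × 21% × 19% = 0.693861% of Pinebrook Services GmbH.
Aggregating (R3): 27.8303% + 0.693861% = 28.524161%.

28.524161%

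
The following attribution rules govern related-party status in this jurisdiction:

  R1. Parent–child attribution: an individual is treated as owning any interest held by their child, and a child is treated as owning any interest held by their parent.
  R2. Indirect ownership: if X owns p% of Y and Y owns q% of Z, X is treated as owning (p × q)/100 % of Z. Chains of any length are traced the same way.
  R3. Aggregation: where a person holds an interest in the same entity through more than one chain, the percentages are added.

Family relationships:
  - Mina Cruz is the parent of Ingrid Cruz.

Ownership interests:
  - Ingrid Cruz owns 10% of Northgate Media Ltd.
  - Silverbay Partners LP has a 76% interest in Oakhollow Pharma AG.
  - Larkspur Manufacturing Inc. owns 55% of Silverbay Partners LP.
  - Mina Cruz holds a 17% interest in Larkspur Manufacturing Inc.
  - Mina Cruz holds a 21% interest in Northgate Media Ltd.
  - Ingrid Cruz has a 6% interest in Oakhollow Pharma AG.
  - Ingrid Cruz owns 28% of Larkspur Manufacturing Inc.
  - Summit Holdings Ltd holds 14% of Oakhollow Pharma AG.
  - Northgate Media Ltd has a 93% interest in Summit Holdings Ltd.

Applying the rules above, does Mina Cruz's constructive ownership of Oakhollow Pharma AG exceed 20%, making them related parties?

Yes

By parent–child attribution (R1), Mina Cruz is treated as also owning Ingrid Cruz's interest in Larkspur Manufacturing Inc, giving 17% + 28% = 45%.
By parent–child attribution (R1), Mina Cruz is treated as also owning Ingrid Cruz's interest in Northgate Media Ltd, giving 21% + 10% = 31%.
By parent–child attribution (R1), Mina Cruz is treated as owning Ingrid Cruz's 6% interest in Oakhollow Pharma AG.
Chain via Larkspur Manufacturing Inc. → Silverbay Partners LP (R2): 45% × 55% × 76% = 18.81% of Oakhollow Pharma AG.
Chain via Northgate Media Ltd → Summit Holdings Ltd (R2): 31% × 93% × 14% = 4.0362% of Oakhollow Pharma AG.
Direct interest in Oakhollow Pharma AG: 6%.
Aggregating (R3): 18.81% + 4.0362% + 6% = 28.8462%.
28.8462% exceeds the 20% threshold, so Mina is a related party to Oakhollow Pharma AG.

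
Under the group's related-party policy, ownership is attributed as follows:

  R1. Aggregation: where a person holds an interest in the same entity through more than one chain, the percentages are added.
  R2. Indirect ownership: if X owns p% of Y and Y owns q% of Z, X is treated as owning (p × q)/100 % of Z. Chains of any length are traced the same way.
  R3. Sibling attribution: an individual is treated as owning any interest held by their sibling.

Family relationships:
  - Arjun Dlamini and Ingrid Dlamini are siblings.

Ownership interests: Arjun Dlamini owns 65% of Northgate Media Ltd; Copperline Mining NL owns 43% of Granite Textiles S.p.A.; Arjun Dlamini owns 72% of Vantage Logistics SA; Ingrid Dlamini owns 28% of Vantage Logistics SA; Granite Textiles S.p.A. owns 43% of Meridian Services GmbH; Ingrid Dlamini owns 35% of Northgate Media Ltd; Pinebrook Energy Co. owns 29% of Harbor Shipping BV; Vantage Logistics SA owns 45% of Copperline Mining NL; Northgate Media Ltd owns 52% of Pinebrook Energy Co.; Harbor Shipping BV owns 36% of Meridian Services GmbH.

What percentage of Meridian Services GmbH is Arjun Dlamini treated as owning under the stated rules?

13.7493%

By sibling attribution (R3), Arjun Dlamini is treated as also owning Ingrid Dlamini's interest in Northgate Media Ltd, giving 65% + 35% = 100%.
By sibling attribution (R3), Arjun Dlamini is treated as also owning Ingrid Dlamini's interest in Vantage Logistics SA, giving 72% + 28% = 100%.
Chain via Northgate Media Ltd → Pinebrook Energy Co. → Harbor Shipping BV (R2): 100% × 52% × 29% × 36% = 5.4288% of Meridian Services GmbH.
Chain via Vantage Logistics SA → Copperline Mining NL → Granite Textiles S.p.A. (R2): 100% × 45% × 43% × 43% = 8.3205% of Meridian Services GmbH.
Aggregating (R1): 5.4288% + 8.3205% = 13.7493%.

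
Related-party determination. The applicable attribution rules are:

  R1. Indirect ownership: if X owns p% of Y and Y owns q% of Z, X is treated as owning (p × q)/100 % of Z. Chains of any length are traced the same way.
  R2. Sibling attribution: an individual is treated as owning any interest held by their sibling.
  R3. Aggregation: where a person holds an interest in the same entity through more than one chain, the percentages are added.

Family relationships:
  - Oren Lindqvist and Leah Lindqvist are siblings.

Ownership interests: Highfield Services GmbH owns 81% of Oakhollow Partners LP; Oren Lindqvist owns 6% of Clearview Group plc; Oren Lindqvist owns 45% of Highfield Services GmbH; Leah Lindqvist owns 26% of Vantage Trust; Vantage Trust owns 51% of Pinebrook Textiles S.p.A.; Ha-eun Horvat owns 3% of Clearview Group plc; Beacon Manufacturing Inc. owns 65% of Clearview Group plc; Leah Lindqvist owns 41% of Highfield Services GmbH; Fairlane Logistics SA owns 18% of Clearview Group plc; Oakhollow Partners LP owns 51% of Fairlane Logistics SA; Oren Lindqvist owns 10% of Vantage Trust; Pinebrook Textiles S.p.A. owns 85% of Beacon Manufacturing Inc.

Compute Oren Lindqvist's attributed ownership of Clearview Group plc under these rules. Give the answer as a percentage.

By sibling attribution (R2), Oren Lindqvist is treated as also owning Leah Lindqvist's interest in Vantage Trust, giving 10% + 26% = 36%.
By sibling attribution (R2), Oren Lindqvist is treated as also owning Leah Lindqvist's interest in Highfield Services GmbH, giving 45% + 41% = 86%.
Chain via Vantage Trust → Pinebrook Textiles S.p.A. → Beacon Manufacturing Inc. (R1): 36% × 51% × 85% × 65% = 10.1439% of Clearview Group plc.
Chain via Highfield Services GmbH → Oakhollow Partners LP → Fairlane Logistics SA (R1): 86% × 81% × 51% × 18% = 6.394788% of Clearview Group plc.
Direct interest in Clearview Group plc: 6%.
Aggregating (R3): 10.1439% + 6.394788% + 6% = 22.538688%.

22.538688%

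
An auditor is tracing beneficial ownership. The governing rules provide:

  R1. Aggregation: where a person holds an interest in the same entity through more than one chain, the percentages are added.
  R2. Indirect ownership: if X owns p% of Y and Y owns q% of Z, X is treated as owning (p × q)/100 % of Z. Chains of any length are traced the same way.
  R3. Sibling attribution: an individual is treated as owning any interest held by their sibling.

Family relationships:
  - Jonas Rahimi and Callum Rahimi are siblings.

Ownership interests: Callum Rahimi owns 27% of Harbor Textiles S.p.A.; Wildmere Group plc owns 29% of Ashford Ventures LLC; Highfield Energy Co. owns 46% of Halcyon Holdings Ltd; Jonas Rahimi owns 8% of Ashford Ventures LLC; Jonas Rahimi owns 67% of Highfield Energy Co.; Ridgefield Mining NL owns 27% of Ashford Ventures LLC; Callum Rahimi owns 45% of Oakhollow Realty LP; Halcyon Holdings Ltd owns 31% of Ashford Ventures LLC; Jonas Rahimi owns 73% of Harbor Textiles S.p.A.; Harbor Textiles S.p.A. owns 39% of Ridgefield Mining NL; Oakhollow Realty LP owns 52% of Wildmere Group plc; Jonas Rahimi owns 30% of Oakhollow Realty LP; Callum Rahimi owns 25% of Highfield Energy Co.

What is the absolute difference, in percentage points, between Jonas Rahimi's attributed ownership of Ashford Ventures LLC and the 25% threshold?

By sibling attribution (R3), Jonas Rahimi is treated as also owning Callum Rahimi's interest in Highfield Energy Co, giving 67% + 25% = 92%.
By sibling attribution (R3), Jonas Rahimi is treated as also owning Callum Rahimi's interest in Harbor Textiles S.p.A, giving 73% + 27% = 100%.
By sibling attribution (R3), Jonas Rahimi is treated as also owning Callum Rahimi's interest in Oakhollow Realty LP, giving 30% + 45% = 75%.
Chain via Highfield Energy Co. → Halcyon Holdings Ltd (R2): 92% × 46% × 31% = 13.1192% of Ashford Ventures LLC.
Chain via Harbor Textiles S.p.A. → Ridgefield Mining NL (R2): 100% × 39% × 27% = 10.53% of Ashford Ventures LLC.
Chain via Oakhollow Realty LP → Wildmere Group plc (R2): 75% × 52% × 29% = 11.31% of Ashford Ventures LLC.
Direct interest in Ashford Ventures LLC: 8%.
Aggregating (R1): 13.1192% + 10.53% + 11.31% + 8% = 42.9592%.
42.9592% exceeds the 25% threshold by 17.9592 percentage points.

17.9592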